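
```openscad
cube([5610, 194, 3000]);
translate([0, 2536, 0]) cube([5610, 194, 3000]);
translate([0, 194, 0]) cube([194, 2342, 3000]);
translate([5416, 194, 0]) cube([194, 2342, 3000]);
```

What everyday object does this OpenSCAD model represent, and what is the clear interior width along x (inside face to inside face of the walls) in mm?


A house (or room) frame. The interior width is 5222 mm.

Four 3000 mm walls enclosing a rectangle with no floor or roof — a room or house frame. Outside width is 5610 mm and wall thickness is 194 mm, so the interior width is 5610 − 2 × 194 = 5222 mm.


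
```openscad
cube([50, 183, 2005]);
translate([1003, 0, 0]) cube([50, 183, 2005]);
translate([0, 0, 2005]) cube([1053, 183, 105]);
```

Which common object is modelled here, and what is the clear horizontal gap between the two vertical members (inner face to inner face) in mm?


A door frame. The clear opening width is 953 mm.

Two 2005 mm tall posts with a header on top — a door frame. The left jamb is 50 mm wide at x = 0; the right jamb starts at x = 1003. The clear opening is 1003 − 50 = 953 mm.


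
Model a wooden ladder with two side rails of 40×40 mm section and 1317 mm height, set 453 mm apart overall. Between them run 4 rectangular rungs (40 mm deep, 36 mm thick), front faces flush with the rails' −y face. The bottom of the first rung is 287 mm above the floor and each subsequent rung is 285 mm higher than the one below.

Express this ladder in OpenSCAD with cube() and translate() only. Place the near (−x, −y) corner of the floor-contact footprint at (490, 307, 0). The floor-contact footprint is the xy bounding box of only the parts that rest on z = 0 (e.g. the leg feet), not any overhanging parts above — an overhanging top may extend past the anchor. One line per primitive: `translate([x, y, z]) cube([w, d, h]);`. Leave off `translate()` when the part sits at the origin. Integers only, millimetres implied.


// rung span = 453 - 2*40 = 373
// rung[k] z = 287 + k*285
translate([490, 307, 0]) cube([40, 40, 1317]);
translate([903, 307, 0]) cube([40, 40, 1317]);
translate([530, 307, 287]) cube([373, 40, 36]);
translate([530, 307, 572]) cube([373, 40, 36]);
translate([530, 307, 857]) cube([373, 40, 36]);
translate([530, 307, 1142]) cube([373, 40, 36]);


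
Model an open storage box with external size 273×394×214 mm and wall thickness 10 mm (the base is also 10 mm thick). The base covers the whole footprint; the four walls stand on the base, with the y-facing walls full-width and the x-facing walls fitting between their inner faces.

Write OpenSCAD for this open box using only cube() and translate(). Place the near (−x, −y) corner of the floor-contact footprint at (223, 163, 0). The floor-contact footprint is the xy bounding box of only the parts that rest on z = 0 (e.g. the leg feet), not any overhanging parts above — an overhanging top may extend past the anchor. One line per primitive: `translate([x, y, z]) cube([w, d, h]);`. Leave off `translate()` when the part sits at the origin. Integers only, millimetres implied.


translate([223, 163, 0]) cube([273, 394, 10]);
translate([223, 163, 10]) cube([273, 10, 204]);
translate([223, 547, 10]) cube([273, 10, 204]);
translate([223, 173, 10]) cube([10, 374, 204]);
translate([486, 173, 10]) cube([10, 374, 204]);


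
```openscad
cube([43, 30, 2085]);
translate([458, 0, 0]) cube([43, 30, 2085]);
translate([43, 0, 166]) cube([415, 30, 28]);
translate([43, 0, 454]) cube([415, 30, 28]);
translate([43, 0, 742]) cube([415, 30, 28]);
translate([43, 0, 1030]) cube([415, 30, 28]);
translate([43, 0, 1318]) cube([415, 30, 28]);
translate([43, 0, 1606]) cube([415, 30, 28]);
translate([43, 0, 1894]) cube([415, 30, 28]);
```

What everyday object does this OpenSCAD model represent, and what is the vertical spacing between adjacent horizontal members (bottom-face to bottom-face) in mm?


A ladder. The rung spacing is 288 mm.

Two tall 43×30 posts with 7 short bars between them — a ladder. Adjacent rungs sit at z = 166 and z = 454, so the spacing is 454 − 166 = 288 mm.


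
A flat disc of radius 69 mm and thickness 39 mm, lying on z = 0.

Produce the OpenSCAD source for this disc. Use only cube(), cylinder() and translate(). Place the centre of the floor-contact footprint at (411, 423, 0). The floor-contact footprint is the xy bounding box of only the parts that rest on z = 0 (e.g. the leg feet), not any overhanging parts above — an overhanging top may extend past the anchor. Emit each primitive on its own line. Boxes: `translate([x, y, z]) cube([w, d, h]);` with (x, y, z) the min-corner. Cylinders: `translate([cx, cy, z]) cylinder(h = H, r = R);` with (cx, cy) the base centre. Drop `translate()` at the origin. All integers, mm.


translate([411, 423, 0]) cylinder(h = 39, r = 69);


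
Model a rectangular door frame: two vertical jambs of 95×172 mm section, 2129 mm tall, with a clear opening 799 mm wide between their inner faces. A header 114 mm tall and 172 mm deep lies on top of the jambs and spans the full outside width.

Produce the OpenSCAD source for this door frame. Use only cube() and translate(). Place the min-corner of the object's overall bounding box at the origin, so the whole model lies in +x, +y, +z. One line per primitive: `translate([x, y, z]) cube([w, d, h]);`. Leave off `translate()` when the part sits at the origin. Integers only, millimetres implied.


cube([95, 172, 2129]);
translate([894, 0, 0]) cube([95, 172, 2129]);
translate([0, 0, 2129]) cube([989, 172, 114]);


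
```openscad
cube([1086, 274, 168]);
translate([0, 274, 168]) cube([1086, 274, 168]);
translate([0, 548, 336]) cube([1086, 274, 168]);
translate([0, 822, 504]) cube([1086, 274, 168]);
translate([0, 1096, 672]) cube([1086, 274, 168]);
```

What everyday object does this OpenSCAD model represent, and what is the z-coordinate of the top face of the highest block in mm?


A staircase. The total rise is 840 mm.

5 identical blocks, each offset up and back from the previous — a staircase. Each step is 168 mm tall and there are 5 of them, so the total rise is 5 × 168 = 840 mm.


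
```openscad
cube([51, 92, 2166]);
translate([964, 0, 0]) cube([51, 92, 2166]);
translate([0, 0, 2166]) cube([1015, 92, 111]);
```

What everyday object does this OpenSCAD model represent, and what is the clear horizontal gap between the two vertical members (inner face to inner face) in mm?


A door frame. The clear opening width is 913 mm.

Two 2166 mm tall posts with a header on top — a door frame. The left jamb is 51 mm wide at x = 0; the right jamb starts at x = 964. The clear opening is 964 − 51 = 913 mm.


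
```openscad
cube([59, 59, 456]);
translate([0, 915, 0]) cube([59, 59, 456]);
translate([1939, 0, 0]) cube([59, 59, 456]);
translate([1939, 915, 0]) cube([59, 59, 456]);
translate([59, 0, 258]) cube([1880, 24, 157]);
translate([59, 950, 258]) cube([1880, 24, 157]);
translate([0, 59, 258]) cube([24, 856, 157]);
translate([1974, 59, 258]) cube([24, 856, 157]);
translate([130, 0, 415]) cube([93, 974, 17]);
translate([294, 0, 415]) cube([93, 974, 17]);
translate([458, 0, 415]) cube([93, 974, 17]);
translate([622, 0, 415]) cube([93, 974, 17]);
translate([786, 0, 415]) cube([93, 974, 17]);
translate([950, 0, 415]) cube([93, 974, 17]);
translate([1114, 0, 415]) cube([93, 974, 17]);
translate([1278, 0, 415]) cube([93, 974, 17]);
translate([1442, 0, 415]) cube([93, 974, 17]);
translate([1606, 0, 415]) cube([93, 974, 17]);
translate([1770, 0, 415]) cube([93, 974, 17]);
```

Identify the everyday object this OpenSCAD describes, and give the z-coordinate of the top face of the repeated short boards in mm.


A bed frame. The slat-top height is 432 mm.

Four posts, four rails, and a row of slats — a bed frame. Slats sit on the rails at z = 258 + 157 = 415; with slat thickness 17, the top is 432 mm.


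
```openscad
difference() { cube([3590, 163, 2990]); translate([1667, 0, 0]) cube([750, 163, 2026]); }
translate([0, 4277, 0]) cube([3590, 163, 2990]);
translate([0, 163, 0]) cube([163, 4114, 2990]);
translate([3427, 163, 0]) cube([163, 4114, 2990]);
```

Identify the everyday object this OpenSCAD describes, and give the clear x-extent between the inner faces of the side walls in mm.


A single room. The interior width is 3264 mm.

Four walls enclosing a rectangle with a door in the front wall — a room. Outside width 3590 minus two 163 mm walls gives 3264 mm.


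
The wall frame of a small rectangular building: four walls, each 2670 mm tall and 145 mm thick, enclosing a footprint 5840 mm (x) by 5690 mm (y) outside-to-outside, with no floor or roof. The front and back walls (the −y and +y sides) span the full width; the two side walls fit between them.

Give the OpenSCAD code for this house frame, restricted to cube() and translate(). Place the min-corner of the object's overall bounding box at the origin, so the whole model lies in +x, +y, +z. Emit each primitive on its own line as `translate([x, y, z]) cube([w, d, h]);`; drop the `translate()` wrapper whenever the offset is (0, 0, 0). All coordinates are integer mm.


cube([5840, 145, 2670]);
translate([0, 5545, 0]) cube([5840, 145, 2670]);
translate([0, 145, 0]) cube([145, 5400, 2670]);
translate([5695, 145, 0]) cube([145, 5400, 2670]);


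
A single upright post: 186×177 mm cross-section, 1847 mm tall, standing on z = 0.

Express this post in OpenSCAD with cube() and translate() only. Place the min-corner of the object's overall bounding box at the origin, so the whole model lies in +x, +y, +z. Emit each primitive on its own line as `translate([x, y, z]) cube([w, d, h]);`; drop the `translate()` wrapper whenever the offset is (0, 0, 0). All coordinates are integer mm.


cube([186, 177, 1847]);


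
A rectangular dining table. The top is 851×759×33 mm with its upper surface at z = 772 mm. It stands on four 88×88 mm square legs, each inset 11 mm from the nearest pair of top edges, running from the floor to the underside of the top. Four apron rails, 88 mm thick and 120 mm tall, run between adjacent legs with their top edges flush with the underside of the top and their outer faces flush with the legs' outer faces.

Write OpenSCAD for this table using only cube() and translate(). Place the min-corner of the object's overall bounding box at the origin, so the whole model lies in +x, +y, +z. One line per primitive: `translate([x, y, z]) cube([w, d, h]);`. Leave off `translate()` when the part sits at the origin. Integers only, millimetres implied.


translate([0, 0, 739]) cube([851, 759, 33]);
translate([11, 11, 0]) cube([88, 88, 739]);
translate([752, 11, 0]) cube([88, 88, 739]);
translate([11, 660, 0]) cube([88, 88, 739]);
translate([752, 660, 0]) cube([88, 88, 739]);
translate([99, 11, 619]) cube([653, 88, 120]);
translate([99, 660, 619]) cube([653, 88, 120]);
translate([11, 99, 619]) cube([88, 561, 120]);
translate([752, 99, 619]) cube([88, 561, 120]);


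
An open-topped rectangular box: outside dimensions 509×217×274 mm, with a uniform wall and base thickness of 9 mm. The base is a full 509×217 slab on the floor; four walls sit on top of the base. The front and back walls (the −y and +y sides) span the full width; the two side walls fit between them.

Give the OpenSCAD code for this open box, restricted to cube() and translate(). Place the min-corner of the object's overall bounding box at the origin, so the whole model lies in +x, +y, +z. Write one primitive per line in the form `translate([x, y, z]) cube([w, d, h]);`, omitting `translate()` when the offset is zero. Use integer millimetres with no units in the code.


cube([509, 217, 9]);
translate([0, 0, 9]) cube([509, 9, 265]);
translate([0, 208, 9]) cube([509, 9, 265]);
translate([0, 9, 9]) cube([9, 199, 265]);
translate([500, 9, 9]) cube([9, 199, 265]);


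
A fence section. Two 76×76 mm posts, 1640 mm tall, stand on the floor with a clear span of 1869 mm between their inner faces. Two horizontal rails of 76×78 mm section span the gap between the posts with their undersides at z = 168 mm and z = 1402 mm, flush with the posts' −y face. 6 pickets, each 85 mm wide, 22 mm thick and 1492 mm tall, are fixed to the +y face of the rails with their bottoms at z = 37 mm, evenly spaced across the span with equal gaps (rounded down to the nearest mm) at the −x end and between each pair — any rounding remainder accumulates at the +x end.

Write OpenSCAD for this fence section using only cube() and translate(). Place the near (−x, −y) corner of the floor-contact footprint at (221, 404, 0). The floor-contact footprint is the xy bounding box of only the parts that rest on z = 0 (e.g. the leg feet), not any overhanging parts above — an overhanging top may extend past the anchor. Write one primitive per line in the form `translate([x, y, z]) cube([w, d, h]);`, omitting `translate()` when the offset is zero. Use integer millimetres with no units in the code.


translate([221, 404, 0]) cube([76, 76, 1640]);
translate([2166, 404, 0]) cube([76, 76, 1640]);
translate([297, 404, 168]) cube([1869, 76, 78]);
translate([297, 404, 1402]) cube([1869, 76, 78]);
translate([491, 480, 37]) cube([85, 22, 1492]);
translate([770, 480, 37]) cube([85, 22, 1492]);
translate([1049, 480, 37]) cube([85, 22, 1492]);
translate([1328, 480, 37]) cube([85, 22, 1492]);
translate([1607, 480, 37]) cube([85, 22, 1492]);
translate([1886, 480, 37]) cube([85, 22, 1492]);


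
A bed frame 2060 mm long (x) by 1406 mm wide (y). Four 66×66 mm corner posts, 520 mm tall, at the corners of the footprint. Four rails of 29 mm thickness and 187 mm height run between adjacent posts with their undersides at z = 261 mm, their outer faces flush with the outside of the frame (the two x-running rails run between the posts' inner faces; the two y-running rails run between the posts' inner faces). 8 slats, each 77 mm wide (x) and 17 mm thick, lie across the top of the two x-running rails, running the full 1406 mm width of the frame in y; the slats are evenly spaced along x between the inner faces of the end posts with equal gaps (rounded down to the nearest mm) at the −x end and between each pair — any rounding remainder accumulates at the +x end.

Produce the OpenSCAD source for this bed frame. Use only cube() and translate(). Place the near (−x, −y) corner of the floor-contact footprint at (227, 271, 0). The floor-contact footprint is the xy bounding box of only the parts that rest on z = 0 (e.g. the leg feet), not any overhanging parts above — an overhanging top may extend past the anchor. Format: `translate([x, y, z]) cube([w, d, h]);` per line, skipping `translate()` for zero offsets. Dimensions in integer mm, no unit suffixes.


translate([227, 271, 0]) cube([66, 66, 520]);
translate([227, 1611, 0]) cube([66, 66, 520]);
translate([2221, 271, 0]) cube([66, 66, 520]);
translate([2221, 1611, 0]) cube([66, 66, 520]);
translate([293, 271, 261]) cube([1928, 29, 187]);
translate([293, 1648, 261]) cube([1928, 29, 187]);
translate([227, 337, 261]) cube([29, 1274, 187]);
translate([2258, 337, 261]) cube([29, 1274, 187]);
translate([438, 271, 448]) cube([77, 1406, 17]);
translate([660, 271, 448]) cube([77, 1406, 17]);
translate([882, 271, 448]) cube([77, 1406, 17]);
translate([1104, 271, 448]) cube([77, 1406, 17]);
translate([1326, 271, 448]) cube([77, 1406, 17]);
translate([1548, 271, 448]) cube([77, 1406, 17]);
translate([1770, 271, 448]) cube([77, 1406, 17]);
translate([1992, 271, 448]) cube([77, 1406, 17]);


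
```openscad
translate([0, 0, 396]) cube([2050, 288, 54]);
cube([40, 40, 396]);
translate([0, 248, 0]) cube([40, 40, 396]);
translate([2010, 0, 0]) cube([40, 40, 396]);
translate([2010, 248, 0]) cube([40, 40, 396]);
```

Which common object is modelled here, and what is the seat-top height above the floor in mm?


A bench. The seat-top height is 450 mm.

A long slab on four corner posts — a bench. The slab sits at z = 396 with thickness 54, so the top is 396 + 54 = 450 mm.


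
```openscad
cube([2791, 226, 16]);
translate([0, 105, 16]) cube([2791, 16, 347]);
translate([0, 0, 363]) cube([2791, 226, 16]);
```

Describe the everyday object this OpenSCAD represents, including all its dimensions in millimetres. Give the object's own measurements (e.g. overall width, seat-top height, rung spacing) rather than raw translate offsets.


An I-beam lying along x, 2791 mm long. Overall section height 379 mm. Two flanges 226 mm wide (y) and 16 mm thick, one on the floor and one at the top; a web 16 mm thick runs between them, centred on the flange width.


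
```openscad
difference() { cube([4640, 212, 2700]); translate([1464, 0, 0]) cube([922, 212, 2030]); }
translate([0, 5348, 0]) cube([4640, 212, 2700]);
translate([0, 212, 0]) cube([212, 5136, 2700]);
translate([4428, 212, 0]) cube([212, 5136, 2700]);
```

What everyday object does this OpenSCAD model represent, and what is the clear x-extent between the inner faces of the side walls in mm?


A single room. The interior width is 4216 mm.

Four walls enclosing a rectangle with a door in the front wall — a room. Outside width 4640 minus two 212 mm walls gives 4216 mm.


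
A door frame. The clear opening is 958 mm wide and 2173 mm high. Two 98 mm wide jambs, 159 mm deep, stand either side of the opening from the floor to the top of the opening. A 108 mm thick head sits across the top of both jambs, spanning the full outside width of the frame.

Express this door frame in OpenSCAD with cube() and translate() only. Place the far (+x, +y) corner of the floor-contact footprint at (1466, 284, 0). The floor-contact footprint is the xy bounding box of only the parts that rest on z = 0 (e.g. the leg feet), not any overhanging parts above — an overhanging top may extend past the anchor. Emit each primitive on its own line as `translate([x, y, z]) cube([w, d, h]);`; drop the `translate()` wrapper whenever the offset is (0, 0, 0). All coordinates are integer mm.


translate([312, 125, 0]) cube([98, 159, 2173]);
translate([1368, 125, 0]) cube([98, 159, 2173]);
translate([312, 125, 2173]) cube([1154, 159, 108]);


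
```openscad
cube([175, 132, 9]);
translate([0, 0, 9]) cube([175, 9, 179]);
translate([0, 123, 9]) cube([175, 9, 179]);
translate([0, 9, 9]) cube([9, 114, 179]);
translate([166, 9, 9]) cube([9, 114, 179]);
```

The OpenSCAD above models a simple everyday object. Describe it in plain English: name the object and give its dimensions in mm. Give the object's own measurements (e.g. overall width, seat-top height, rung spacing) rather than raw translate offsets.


An open-topped rectangular box: outside dimensions 175×132×188 mm, with a uniform wall and base thickness of 9 mm. The base is a full 175×132 slab on the floor; four walls sit on top of the base. The front and back walls (the −y and +y sides) span the full width; the two side walls fit between them.


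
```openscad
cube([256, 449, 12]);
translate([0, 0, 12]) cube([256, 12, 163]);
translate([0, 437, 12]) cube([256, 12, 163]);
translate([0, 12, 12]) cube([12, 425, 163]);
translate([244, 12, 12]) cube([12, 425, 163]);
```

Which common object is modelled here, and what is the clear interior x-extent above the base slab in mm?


An open box. The internal width is 232 mm.

A 256×449 base slab with four walls standing on it — an open box. The base is 256 mm wide and the walls are 12 mm thick, so the internal width is 256 − 2 × 12 = 232 mm.


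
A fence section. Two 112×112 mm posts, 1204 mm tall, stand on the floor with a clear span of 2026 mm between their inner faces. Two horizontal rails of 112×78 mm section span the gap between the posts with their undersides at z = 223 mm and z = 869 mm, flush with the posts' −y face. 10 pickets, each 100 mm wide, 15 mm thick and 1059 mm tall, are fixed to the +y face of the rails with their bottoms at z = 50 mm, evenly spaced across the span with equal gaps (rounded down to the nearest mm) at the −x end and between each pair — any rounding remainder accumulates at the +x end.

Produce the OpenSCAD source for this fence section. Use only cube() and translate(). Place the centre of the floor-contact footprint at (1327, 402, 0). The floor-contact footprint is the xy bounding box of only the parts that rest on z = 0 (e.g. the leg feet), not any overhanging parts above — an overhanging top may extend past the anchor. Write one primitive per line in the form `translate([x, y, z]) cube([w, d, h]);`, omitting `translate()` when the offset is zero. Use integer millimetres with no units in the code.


translate([202, 346, 0]) cube([112, 112, 1204]);
translate([2340, 346, 0]) cube([112, 112, 1204]);
translate([314, 346, 223]) cube([2026, 112, 78]);
translate([314, 346, 869]) cube([2026, 112, 78]);
translate([407, 458, 50]) cube([100, 15, 1059]);
translate([600, 458, 50]) cube([100, 15, 1059]);
translate([793, 458, 50]) cube([100, 15, 1059]);
translate([986, 458, 50]) cube([100, 15, 1059]);
translate([1179, 458, 50]) cube([100, 15, 1059]);
translate([1372, 458, 50]) cube([100, 15, 1059]);
translate([1565, 458, 50]) cube([100, 15, 1059]);
translate([1758, 458, 50]) cube([100, 15, 1059]);
translate([1951, 458, 50]) cube([100, 15, 1059]);
translate([2144, 458, 50]) cube([100, 15, 1059]);


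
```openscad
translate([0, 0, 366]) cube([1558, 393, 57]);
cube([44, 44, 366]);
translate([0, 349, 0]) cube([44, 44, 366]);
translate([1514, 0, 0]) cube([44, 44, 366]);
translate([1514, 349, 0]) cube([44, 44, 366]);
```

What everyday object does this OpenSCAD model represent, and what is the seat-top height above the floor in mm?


A bench. The seat-top height is 423 mm.

A long slab on four corner posts — a bench. The slab sits at z = 366 with thickness 57, so the top is 366 + 57 = 423 mm.


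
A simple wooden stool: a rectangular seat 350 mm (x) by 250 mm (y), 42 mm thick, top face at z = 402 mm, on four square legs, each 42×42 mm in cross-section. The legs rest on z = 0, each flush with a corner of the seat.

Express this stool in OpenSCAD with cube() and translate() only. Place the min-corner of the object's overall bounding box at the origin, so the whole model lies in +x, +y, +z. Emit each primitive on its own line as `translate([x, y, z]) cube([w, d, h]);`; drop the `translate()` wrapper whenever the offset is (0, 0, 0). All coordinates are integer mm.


translate([0, 0, 360]) cube([350, 250, 42]);
cube([42, 42, 360]);
translate([308, 0, 0]) cube([42, 42, 360]);
translate([0, 208, 0]) cube([42, 42, 360]);
translate([308, 208, 0]) cube([42, 42, 360]);


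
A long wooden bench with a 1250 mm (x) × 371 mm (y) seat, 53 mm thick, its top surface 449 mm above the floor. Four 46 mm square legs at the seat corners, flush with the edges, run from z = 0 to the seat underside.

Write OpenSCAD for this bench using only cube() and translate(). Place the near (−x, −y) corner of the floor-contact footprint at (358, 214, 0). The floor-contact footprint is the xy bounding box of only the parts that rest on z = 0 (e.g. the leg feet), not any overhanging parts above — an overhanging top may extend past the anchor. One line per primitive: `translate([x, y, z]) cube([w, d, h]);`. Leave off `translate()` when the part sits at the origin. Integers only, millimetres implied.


translate([358, 214, 396]) cube([1250, 371, 53]);
translate([358, 214, 0]) cube([46, 46, 396]);
translate([358, 539, 0]) cube([46, 46, 396]);
translate([1562, 214, 0]) cube([46, 46, 396]);
translate([1562, 539, 0]) cube([46, 46, 396]);


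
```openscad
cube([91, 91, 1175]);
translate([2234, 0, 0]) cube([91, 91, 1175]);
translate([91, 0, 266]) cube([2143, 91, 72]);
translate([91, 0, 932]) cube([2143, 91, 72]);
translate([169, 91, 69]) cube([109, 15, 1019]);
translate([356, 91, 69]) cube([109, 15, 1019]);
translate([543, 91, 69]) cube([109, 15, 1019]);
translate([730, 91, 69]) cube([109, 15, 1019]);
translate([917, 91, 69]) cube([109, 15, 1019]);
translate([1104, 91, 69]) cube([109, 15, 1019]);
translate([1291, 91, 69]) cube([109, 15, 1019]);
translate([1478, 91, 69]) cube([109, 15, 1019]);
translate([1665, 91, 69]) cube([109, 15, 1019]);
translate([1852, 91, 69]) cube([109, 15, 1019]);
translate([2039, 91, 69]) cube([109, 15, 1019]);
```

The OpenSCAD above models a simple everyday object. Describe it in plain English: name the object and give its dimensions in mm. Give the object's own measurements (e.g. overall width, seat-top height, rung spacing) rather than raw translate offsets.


A fence section. Two 91×91 mm posts, 1175 mm tall, stand on the floor with a clear span of 2143 mm between their inner faces. Two horizontal rails of 91×72 mm section span the gap between the posts with their undersides at z = 266 mm and z = 932 mm, flush with the posts' −y face. 11 pickets, each 109 mm wide, 15 mm thick and 1019 mm tall, are fixed to the +y face of the rails with their bottoms at z = 69 mm, spaced across the span with a 78 mm gap after the −x post and between neighbouring pickets, with 86 mm left before the +x post.


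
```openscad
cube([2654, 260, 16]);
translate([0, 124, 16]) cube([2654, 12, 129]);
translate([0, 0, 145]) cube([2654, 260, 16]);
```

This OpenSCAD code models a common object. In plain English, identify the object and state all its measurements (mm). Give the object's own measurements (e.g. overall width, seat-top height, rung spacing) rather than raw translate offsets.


An I-beam lying along x, 2654 mm long. Overall section height 161 mm. Two flanges 260 mm wide (y) and 16 mm thick, one on the floor and one at the top; a web 12 mm thick runs between them, centred on the flange width.


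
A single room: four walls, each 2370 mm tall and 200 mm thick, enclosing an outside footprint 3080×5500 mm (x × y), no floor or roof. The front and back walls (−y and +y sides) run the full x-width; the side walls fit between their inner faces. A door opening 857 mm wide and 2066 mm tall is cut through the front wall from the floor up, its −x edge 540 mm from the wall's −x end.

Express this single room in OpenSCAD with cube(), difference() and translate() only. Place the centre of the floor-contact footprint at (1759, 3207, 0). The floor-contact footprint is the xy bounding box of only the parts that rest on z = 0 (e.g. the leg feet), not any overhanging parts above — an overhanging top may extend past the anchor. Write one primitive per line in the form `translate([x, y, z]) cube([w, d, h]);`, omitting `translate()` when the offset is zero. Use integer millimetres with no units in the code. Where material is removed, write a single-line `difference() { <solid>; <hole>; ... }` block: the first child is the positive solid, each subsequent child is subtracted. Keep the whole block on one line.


difference() { translate([219, 457, 0]) cube([3080, 200, 2370]); translate([759, 457, 0]) cube([857, 200, 2066]); }
translate([219, 5757, 0]) cube([3080, 200, 2370]);
translate([219, 657, 0]) cube([200, 5100, 2370]);
translate([3099, 657, 0]) cube([200, 5100, 2370]);


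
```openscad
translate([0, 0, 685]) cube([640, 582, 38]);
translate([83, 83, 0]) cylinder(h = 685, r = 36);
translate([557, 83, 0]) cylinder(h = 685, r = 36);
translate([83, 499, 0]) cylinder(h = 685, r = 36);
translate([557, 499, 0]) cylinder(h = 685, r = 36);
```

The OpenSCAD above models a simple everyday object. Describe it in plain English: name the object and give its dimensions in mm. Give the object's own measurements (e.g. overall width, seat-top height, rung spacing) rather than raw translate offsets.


A table: top 640 mm (x) × 582 mm (y), 38 mm thick, upper face at z = 723 mm, on four round legs of 72 mm diameter, each leg's bounding box inset 47 mm from the nearest pair of top edges from z = 0 to the bottom of the top.


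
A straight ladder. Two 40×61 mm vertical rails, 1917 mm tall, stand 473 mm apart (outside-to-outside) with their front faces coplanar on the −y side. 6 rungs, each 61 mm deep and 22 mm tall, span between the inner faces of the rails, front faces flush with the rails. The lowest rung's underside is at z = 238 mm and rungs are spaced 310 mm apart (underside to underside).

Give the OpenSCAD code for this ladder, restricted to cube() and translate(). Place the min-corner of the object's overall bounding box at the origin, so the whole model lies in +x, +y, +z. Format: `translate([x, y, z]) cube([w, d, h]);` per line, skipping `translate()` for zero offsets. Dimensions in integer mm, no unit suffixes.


// rung span = 473 - 2*40 = 393
// rung[k] z = 238 + k*310
cube([40, 61, 1917]);
translate([433, 0, 0]) cube([40, 61, 1917]);
translate([40, 0, 238]) cube([393, 61, 22]);
translate([40, 0, 548]) cube([393, 61, 22]);
translate([40, 0, 858]) cube([393, 61, 22]);
translate([40, 0, 1168]) cube([393, 61, 22]);
translate([40, 0, 1478]) cube([393, 61, 22]);
translate([40, 0, 1788]) cube([393, 61, 22]);


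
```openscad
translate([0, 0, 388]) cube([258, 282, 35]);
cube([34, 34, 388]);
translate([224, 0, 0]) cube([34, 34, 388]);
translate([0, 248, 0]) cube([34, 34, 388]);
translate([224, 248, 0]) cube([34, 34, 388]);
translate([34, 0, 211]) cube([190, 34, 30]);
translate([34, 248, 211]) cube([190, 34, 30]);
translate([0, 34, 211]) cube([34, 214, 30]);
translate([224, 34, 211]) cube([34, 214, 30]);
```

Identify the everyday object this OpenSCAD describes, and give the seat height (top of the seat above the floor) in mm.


A stool. The seat height is 423 mm.

A 258×282×35 slab at z = 388 on four corner posts — a stool. The seat top is 388 + 35 = 423 mm.


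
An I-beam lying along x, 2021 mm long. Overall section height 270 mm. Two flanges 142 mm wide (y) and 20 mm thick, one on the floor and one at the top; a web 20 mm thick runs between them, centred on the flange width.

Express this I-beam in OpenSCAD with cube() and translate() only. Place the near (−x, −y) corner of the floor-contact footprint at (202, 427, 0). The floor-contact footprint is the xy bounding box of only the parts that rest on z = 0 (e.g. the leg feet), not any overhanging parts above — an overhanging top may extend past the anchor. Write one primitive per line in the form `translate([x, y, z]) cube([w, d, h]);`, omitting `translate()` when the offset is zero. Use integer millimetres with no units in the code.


translate([202, 427, 0]) cube([2021, 142, 20]);
translate([202, 488, 20]) cube([2021, 20, 230]);
translate([202, 427, 250]) cube([2021, 142, 20]);


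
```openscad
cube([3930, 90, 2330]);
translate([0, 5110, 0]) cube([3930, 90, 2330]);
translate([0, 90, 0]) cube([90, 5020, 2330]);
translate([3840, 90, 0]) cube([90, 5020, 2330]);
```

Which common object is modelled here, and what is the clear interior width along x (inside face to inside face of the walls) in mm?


A house (or room) frame. The interior width is 3750 mm.

Four 2330 mm walls enclosing a rectangle with no floor or roof — a room or house frame. Outside width is 3930 mm and wall thickness is 90 mm, so the interior width is 3930 − 2 × 90 = 3750 mm.


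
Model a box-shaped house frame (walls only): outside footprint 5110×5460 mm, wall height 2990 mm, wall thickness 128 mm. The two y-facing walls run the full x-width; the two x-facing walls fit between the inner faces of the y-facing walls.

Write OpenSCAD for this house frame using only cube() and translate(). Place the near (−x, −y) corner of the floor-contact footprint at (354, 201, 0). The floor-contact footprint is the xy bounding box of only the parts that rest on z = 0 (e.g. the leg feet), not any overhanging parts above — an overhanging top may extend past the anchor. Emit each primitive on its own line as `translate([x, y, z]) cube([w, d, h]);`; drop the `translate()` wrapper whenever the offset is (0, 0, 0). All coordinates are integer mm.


translate([354, 201, 0]) cube([5110, 128, 2990]);
translate([354, 5533, 0]) cube([5110, 128, 2990]);
translate([354, 329, 0]) cube([128, 5204, 2990]);
translate([5336, 329, 0]) cube([128, 5204, 2990]);


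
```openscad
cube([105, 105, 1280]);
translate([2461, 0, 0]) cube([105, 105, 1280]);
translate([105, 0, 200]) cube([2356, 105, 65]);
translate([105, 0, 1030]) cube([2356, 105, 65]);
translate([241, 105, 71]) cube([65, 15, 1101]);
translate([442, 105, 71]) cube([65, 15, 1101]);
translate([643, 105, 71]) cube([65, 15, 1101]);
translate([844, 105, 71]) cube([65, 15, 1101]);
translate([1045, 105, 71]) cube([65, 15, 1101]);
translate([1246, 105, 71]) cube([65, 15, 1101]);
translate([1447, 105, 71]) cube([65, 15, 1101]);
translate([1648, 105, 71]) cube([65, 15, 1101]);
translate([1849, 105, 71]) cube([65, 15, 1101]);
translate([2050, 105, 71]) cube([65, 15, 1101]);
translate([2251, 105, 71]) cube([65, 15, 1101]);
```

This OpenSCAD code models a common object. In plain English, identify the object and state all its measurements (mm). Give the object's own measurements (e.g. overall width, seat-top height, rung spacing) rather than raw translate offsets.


A fence section. Two 105×105 mm posts, 1280 mm tall, stand on the floor with a clear span of 2356 mm between their inner faces. Two horizontal rails of 105×65 mm section span the gap between the posts with their undersides at z = 200 mm and z = 1030 mm, flush with the posts' −y face. 11 pickets, each 65 mm wide, 15 mm thick and 1101 mm tall, are fixed to the +y face of the rails with their bottoms at z = 71 mm, spaced across the span with a 136 mm gap after the −x post and between neighbouring pickets, with 145 mm left before the +x post.


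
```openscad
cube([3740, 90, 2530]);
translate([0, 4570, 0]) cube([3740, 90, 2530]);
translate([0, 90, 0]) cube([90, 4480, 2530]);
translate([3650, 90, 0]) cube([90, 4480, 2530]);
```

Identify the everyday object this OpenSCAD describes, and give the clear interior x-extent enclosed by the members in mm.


A house (or room) frame. The interior width is 3560 mm.

Four 2530 mm walls enclosing a rectangle with no floor or roof — a room or house frame. Outside width is 3740 mm and wall thickness is 90 mm, so the interior width is 3740 − 2 × 90 = 3560 mm.


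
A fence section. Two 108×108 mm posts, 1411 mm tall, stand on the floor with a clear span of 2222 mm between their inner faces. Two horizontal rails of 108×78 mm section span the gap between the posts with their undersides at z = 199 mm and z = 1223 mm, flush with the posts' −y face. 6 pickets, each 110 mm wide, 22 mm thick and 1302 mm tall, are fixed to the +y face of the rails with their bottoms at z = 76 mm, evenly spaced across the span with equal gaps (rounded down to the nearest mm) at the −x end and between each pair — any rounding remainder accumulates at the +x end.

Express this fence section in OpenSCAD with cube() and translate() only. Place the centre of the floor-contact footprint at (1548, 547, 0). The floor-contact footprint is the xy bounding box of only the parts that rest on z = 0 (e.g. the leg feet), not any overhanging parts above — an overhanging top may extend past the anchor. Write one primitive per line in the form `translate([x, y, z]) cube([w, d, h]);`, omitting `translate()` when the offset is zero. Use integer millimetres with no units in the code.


translate([329, 493, 0]) cube([108, 108, 1411]);
translate([2659, 493, 0]) cube([108, 108, 1411]);
translate([437, 493, 199]) cube([2222, 108, 78]);
translate([437, 493, 1223]) cube([2222, 108, 78]);
translate([660, 601, 76]) cube([110, 22, 1302]);
translate([993, 601, 76]) cube([110, 22, 1302]);
translate([1326, 601, 76]) cube([110, 22, 1302]);
translate([1659, 601, 76]) cube([110, 22, 1302]);
translate([1992, 601, 76]) cube([110, 22, 1302]);
translate([2325, 601, 76]) cube([110, 22, 1302]);


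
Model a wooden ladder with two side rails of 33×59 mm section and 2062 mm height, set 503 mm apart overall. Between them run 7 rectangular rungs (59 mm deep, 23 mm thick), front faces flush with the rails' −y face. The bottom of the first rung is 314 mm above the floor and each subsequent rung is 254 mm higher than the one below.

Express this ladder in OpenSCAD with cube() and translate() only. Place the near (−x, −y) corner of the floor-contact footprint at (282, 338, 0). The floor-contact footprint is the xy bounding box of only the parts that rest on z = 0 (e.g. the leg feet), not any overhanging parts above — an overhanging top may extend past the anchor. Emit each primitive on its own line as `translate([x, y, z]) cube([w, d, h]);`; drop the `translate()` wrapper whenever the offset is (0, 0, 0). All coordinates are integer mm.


translate([282, 338, 0]) cube([33, 59, 2062]);
translate([752, 338, 0]) cube([33, 59, 2062]);
translate([315, 338, 314]) cube([437, 59, 23]);
translate([315, 338, 568]) cube([437, 59, 23]);
translate([315, 338, 822]) cube([437, 59, 23]);
translate([315, 338, 1076]) cube([437, 59, 23]);
translate([315, 338, 1330]) cube([437, 59, 23]);
translate([315, 338, 1584]) cube([437, 59, 23]);
translate([315, 338, 1838]) cube([437, 59, 23]);


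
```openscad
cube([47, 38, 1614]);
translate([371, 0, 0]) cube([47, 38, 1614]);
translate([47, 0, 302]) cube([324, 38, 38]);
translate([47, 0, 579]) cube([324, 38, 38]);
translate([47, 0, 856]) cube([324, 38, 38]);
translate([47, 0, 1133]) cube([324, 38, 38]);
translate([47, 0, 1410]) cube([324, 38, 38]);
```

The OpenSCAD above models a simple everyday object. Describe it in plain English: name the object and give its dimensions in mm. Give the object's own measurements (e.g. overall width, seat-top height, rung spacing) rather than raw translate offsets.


A straight ladder. Two 47×38 mm vertical rails, 1614 mm tall, stand 418 mm apart (outside-to-outside) with their front faces coplanar on the −y side. 5 rungs, each 38 mm deep and 38 mm tall, span between the inner faces of the rails, front faces flush with the rails. The lowest rung's underside is at z = 302 mm and rungs are spaced 277 mm apart (underside to underside).


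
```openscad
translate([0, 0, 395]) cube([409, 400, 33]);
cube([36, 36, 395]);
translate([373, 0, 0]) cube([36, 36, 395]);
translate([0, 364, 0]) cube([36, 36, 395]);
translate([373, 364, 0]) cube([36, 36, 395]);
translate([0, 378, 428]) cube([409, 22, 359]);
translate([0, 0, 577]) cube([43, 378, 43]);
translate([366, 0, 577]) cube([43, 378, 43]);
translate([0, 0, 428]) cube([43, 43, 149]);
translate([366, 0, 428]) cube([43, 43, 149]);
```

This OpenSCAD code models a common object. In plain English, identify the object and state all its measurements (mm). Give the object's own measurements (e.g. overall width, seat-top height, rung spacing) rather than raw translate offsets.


A chair. The seat is a 409×400×33 mm slab with its top at z = 428 mm, on four 36×36 mm corner legs (flush with the seat edges, standing on z = 0). A flat backrest 22 mm thick, 359 mm tall, spans the full seat width and rises from the seat top along its +y edge, rear face flush with the rear of the seat. Two armrests of 43×43 mm section run along each side from the seat's front edge to the front of the backrest, top faces 192 mm above the seat top and outer faces flush with the seat's x-edges; a 43×43 mm post under the front of each armrest stands on the seat at the front corner.


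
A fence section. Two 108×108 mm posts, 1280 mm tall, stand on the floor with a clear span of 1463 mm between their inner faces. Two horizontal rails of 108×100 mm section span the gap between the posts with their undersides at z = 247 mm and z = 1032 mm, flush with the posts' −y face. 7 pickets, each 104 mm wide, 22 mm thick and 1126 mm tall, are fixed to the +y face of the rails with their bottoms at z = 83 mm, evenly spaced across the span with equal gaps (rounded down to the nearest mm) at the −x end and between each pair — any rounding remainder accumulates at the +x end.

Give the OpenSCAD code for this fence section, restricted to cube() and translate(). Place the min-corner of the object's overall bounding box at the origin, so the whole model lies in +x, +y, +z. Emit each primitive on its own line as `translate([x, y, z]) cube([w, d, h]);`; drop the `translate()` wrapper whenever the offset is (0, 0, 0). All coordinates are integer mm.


cube([108, 108, 1280]);
translate([1571, 0, 0]) cube([108, 108, 1280]);
translate([108, 0, 247]) cube([1463, 108, 100]);
translate([108, 0, 1032]) cube([1463, 108, 100]);
translate([199, 108, 83]) cube([104, 22, 1126]);
translate([394, 108, 83]) cube([104, 22, 1126]);
translate([589, 108, 83]) cube([104, 22, 1126]);
translate([784, 108, 83]) cube([104, 22, 1126]);
translate([979, 108, 83]) cube([104, 22, 1126]);
translate([1174, 108, 83]) cube([104, 22, 1126]);
translate([1369, 108, 83]) cube([104, 22, 1126]);
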